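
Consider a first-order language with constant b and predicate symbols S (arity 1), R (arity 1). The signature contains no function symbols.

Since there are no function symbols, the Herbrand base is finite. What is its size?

With no function symbols, the Herbrand universe is just the 1 constant.
Ground atoms per predicate: S: 1, R: 1.
Herbrand base size = 1 + 1 = 2.

2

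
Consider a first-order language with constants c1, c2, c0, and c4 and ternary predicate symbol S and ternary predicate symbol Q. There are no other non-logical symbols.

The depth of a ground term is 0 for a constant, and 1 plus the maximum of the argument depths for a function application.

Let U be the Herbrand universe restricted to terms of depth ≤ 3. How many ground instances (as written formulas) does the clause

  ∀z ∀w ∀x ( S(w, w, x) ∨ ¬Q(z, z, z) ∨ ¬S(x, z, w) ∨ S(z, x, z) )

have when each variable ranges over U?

Ground terms of depth ≤ 3:
  With no function symbols every ground term is a constant, so there are exactly 4 ground terms at every depth bound.
  N_0 = 4
  N_1 = 4
  N_2 = 4
  N_3 = 4
So there are 4 ground terms available for substitution.
There are 3 variables to instantiate (z, w, x), each occurring in at least one literal, so different choices give different ground instances.
Number of ground instances = 4^3 = 64.

64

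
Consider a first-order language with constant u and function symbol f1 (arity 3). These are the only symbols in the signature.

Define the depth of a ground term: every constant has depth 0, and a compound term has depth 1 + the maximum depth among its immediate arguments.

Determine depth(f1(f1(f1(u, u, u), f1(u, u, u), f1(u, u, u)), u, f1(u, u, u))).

3

depth(f1(u, u, u)) = 1 + max(0, 0, 0) = 1
depth(f1(f1(u, u, u), f1(u, u, u), f1(u, u, u))) = 1 + max(1, 1, 1) = 2
depth(f1(f1(f1(u, u, u), f1(u, u, u), f1(u, u, u)), u, f1(u, u, u))) = 1 + max(2, 0, 1) = 3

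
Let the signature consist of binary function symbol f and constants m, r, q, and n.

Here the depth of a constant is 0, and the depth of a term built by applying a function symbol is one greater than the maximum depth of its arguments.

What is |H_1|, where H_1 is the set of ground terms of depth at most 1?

Let N_k count ground terms of depth at most k. Each non-constant term of depth ≤ k is some function symbol applied to depth-≤(k−1) arguments, giving N_k = 4 + N_{k-1}^2.
N_0 = 4
N_1 = 4 + 4^2 = 20

20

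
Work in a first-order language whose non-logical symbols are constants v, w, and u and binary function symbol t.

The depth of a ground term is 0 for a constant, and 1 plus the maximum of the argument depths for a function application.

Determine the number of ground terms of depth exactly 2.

Let N_k count ground terms of depth at most k. Each non-constant term of depth ≤ k is some function symbol applied to depth-≤(k−1) arguments, giving N_k = 3 + N_{k-1}^2.
N_0 = 3
N_1 = 3 + 3^2 = 12
N_2 = 3 + 12^2 = 147
Terms of depth exactly 2: N_2 − N_1 = 147 − 12 = 135.

135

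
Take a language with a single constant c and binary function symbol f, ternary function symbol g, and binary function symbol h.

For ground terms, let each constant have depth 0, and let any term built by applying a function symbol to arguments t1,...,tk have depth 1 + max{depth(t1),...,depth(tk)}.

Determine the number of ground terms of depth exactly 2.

Let N_k = |{terms of depth ≤ k}|. Then N_0 = 1 and N_k = 1 + N_{k-1}^2 + N_{k-1}^3 + N_{k-1}^2 for k ≥ 1 (one summand per function symbol, arity giving the exponent).
N_0 = 1
N_1 = 1 + 1^2 + 1^3 + 1^2 = 4
N_2 = 1 + 4^2 + 4^3 + 4^2 = 97
Terms of depth exactly 2: N_2 − N_1 = 97 − 4 = 93.

93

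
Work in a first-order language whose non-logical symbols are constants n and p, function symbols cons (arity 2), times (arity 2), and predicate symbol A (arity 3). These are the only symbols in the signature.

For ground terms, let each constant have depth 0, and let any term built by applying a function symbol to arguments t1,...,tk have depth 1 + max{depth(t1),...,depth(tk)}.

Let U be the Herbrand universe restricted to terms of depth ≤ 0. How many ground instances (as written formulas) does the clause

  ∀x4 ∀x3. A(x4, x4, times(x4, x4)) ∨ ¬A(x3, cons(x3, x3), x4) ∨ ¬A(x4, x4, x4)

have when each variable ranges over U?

4

Ground terms of depth ≤ 0:
  Let N_k count ground terms of depth at most k. Each non-constant term of depth ≤ k is some function symbol applied to depth-≤(k−1) arguments, giving N_k = 2 + N_{k-1}^2 + N_{k-1}^2.
  N_0 = 2
So there are 2 ground terms available for substitution.
The clause has 2 distinct variables (x4, x3), each appearing in the body. In the free term algebra distinct substitutions yield syntactically distinct ground instances.
Number of ground instances = 2^2 = 4.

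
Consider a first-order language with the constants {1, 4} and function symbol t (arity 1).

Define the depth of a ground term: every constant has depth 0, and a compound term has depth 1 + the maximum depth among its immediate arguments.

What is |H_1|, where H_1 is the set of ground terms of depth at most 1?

Let N_k = |{terms of depth ≤ k}|. Then N_0 = 2 and N_k = 2 + N_{k-1} for k ≥ 1 (one summand per function symbol, arity giving the exponent).
N_0 = 2
N_1 = 2 + 2 = 4

4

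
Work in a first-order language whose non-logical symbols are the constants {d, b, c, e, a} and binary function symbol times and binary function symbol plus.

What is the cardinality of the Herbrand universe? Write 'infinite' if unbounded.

infinite

The signature has at least one function symbol (times, arity 2) and at least one constant (d).
Iterating times gives infinitely many distinct ground terms: d, times(d, d), times(times(d, d), times(d, d)), ...
So the Herbrand universe is infinite.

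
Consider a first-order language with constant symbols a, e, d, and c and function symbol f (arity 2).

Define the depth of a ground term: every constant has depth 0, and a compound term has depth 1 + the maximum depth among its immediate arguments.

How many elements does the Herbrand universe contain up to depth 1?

20

Let N_k count ground terms of depth at most k. Each non-constant term of depth ≤ k is some function symbol applied to depth-≤(k−1) arguments, giving N_k = 4 + N_{k-1}^2.
N_0 = 4
N_1 = 4 + 4^2 = 20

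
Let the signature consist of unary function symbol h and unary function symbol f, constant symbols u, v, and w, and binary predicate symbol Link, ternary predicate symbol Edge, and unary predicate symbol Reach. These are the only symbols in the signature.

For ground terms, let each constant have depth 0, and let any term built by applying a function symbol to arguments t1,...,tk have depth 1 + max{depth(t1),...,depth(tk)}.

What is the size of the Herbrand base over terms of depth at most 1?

819

First count ground terms of depth ≤ 1.
Count level by level. With function symbols h/1, f/1, the terms of depth ≤ k are the 3 constants together with each function applied to depth-≤(k−1) tuples, so N_k = 3 + N_{k-1} + N_{k-1}.
N_0 = 3
N_1 = 3 + 3 + 3 = 9
Explicitly: u, v, w, h(u), h(v), h(w), f(u), f(v), f(w).
So |H| = 9.
A ground atom is a predicate applied to a tuple of terms from H, so the count is the sum over predicates of |H|^arity:
  Link: 9^2 = 81;  Edge: 9^3 = 729;  Reach: 9
Total ground atoms: 81 + 729 + 9 = 819.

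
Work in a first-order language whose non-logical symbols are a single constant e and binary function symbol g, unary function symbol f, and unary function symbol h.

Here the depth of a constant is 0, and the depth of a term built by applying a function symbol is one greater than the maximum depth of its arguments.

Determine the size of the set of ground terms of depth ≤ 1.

4

Count level by level. With function symbols g/2, f/1, h/1, the terms of depth ≤ k are the 1 constant together with each function applied to depth-≤(k−1) tuples, so N_k = 1 + N_{k-1}^2 + N_{k-1} + N_{k-1}.
N_0 = 1
N_1 = 1 + 1^2 + 1 + 1 = 4
Explicitly: e, g(e, e), f(e), h(e).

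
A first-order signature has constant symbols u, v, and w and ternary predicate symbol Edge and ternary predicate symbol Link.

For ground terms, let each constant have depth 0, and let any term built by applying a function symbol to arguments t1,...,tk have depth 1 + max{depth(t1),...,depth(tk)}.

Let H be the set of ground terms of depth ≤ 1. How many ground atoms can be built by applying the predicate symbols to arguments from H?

First count ground terms of depth ≤ 1.
With no function symbols every ground term is a constant, so there are exactly 3 ground terms at every depth bound.
N_0 = 3
N_1 = 3
Explicitly: u, v, w.
So |H| = 3.
For each predicate symbol, the number of ground atoms is |H| raised to its arity; summing:
  Edge: 3^3 = 27;  Link: 3^3 = 27
Total ground atoms: 27 + 27 = 54.

54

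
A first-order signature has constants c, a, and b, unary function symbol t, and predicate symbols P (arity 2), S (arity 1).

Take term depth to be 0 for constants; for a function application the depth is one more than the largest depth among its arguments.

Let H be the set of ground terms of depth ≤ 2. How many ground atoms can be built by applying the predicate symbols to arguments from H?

90

First count ground terms of depth ≤ 2.
Let N_k count ground terms of depth at most k. Each non-constant term of depth ≤ k is some function symbol applied to depth-≤(k−1) arguments, giving N_k = 3 + N_{k-1}.
N_0 = 3
N_1 = 3 + 3 = 6
N_2 = 3 + 6 = 9
Explicitly: c, a, b, t(c), t(a), t(b), t(t(c)), t(t(a)), t(t(b)).
So |H| = 9.
A ground atom is a predicate applied to a tuple of terms from H, so the count is the sum over predicates of |H|^arity:
  P: 9^2 = 81;  S: 9
Total ground atoms: 81 + 9 = 90.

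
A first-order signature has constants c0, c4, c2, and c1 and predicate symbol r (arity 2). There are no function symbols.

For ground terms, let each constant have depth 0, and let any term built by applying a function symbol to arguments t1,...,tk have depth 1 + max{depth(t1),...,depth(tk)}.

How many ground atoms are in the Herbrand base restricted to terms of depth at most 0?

16

First count ground terms of depth ≤ 0.
With no function symbols every ground term is a constant, so there are exactly 4 ground terms at every depth bound.
N_0 = 4
So |H| = 4.
A ground atom is a predicate applied to a tuple of terms from H, so the count is the sum over predicates of |H|^arity:
  r: 4^2 = 16
Total ground atoms: 16.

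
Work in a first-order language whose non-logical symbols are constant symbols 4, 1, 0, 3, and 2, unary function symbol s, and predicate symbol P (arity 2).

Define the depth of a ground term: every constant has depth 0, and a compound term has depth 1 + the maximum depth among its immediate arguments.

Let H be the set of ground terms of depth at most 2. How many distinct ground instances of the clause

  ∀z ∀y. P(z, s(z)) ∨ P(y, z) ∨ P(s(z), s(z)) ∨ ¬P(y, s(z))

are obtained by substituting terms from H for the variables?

225

Ground terms of depth ≤ 2:
  Count level by level. With function symbols s/1, the terms of depth ≤ k are the 5 constants together with each function applied to depth-≤(k−1) tuples, so N_k = 5 + N_{k-1}.
  N_0 = 5
  N_1 = 5 + 5 = 10
  N_2 = 5 + 10 = 15
So there are 15 ground terms available for substitution.
Each of z, y ranges independently over the available ground terms, and distinct assignments produce distinct instances.
Number of ground instances = 15^2 = 225.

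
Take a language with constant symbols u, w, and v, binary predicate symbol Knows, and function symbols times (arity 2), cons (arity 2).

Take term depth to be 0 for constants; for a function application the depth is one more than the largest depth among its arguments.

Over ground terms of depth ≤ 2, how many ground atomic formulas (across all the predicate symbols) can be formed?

First count ground terms of depth ≤ 2.
Let N_k = |{terms of depth ≤ k}|. Then N_0 = 3 and N_k = 3 + N_{k-1}^2 + N_{k-1}^2 for k ≥ 1 (one summand per function symbol, arity giving the exponent).
N_0 = 3
N_1 = 3 + 3^2 + 3^2 = 21
N_2 = 3 + 21^2 + 21^2 = 885
So |H| = 885.
Ground atoms are formed by filling each argument slot of a predicate with a term from H, so an r-ary predicate gives |H|^r atoms:
  Knows: 885^2 = 783225
Total ground atoms: 783225.

783225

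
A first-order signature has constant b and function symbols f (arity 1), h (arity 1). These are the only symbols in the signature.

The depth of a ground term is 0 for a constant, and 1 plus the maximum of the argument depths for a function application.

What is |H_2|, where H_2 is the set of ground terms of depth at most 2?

7

Count level by level. With function symbols f/1, h/1, the terms of depth ≤ k are the 1 constant together with each function applied to depth-≤(k−1) tuples, so N_k = 1 + N_{k-1} + N_{k-1}.
N_0 = 1
N_1 = 1 + 1 + 1 = 3
N_2 = 1 + 3 + 3 = 7
Explicitly: b, f(b), f(f(b)), f(h(b)), h(b), h(f(b)), h(h(b)).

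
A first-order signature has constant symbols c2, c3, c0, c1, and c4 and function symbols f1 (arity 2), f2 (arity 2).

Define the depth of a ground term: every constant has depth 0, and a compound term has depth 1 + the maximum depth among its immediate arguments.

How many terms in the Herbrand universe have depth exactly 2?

6000

Let N_k count ground terms of depth at most k. Each non-constant term of depth ≤ k is some function symbol applied to depth-≤(k−1) arguments, giving N_k = 5 + N_{k-1}^2 + N_{k-1}^2.
N_0 = 5
N_1 = 5 + 5^2 + 5^2 = 55
N_2 = 5 + 55^2 + 55^2 = 6055
Terms of depth exactly 2: N_2 − N_1 = 6055 − 55 = 6000.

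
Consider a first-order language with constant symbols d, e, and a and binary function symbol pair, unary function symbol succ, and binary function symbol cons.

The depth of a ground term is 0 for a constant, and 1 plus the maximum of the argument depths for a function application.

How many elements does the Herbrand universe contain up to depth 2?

Let N_k = |{terms of depth ≤ k}|. Then N_0 = 3 and N_k = 3 + N_{k-1}^2 + N_{k-1} + N_{k-1}^2 for k ≥ 1 (one summand per function symbol, arity giving the exponent).
N_0 = 3
N_1 = 3 + 3^2 + 3 + 3^2 = 24
N_2 = 3 + 24^2 + 24 + 24^2 = 1179

1179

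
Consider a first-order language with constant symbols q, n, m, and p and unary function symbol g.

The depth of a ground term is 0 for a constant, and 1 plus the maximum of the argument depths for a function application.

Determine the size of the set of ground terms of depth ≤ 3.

Count level by level. With function symbols g/1, the terms of depth ≤ k are the 4 constants together with each function applied to depth-≤(k−1) tuples, so N_k = 4 + N_{k-1}.
N_0 = 4
N_1 = 4 + 4 = 8
N_2 = 4 + 8 = 12
N_3 = 4 + 12 = 16

16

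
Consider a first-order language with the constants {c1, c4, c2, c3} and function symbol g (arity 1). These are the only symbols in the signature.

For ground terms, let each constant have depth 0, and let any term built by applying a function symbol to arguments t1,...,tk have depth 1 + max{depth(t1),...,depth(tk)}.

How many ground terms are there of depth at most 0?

Count level by level. With function symbols g/1, the terms of depth ≤ k are the 4 constants together with each function applied to depth-≤(k−1) tuples, so N_k = 4 + N_{k-1}.
N_0 = 4
Explicitly: c1, c4, c2, c3.

4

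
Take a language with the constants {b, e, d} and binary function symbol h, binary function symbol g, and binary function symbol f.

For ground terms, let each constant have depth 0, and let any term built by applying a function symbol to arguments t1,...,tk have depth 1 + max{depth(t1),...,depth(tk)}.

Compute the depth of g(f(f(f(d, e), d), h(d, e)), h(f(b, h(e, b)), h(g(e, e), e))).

depth(f(d, e)) = 1 + max(0, 0) = 1
depth(f(f(d, e), d)) = 1 + max(1, 0) = 2
depth(h(d, e)) = 1 + max(0, 0) = 1
depth(f(f(f(d, e), d), h(d, e))) = 1 + max(2, 1) = 3
depth(h(e, b)) = 1 + max(0, 0) = 1
depth(f(b, h(e, b))) = 1 + max(0, 1) = 2
depth(g(e, e)) = 1 + max(0, 0) = 1
depth(h(g(e, e), e)) = 1 + max(1, 0) = 2
depth(h(f(b, h(e, b)), h(g(e, e), e))) = 1 + max(2, 2) = 3
depth(g(f(f(f(d, e), d), h(d, e)), h(f(b, h(e, b)), h(g(e, e), e)))) = 1 + max(3, 3) = 4

4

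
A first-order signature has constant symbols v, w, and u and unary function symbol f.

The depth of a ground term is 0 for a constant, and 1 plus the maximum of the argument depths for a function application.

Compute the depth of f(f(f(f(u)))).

4

depth(f(u)) = 1 + depth(u) = 1 + 0 = 1
depth(f(f(u))) = 1 + depth(f(u)) = 1 + 1 = 2
depth(f(f(f(u)))) = 1 + depth(f(f(u))) = 1 + 2 = 3
depth(f(f(f(f(u))))) = 1 + depth(f(f(f(u)))) = 1 + 3 = 4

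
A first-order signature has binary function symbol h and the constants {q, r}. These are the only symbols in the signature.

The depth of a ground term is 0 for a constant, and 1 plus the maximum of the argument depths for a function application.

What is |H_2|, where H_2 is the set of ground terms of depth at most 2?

38

Count level by level. With function symbols h/2, the terms of depth ≤ k are the 2 constants together with each function applied to depth-≤(k−1) tuples, so N_k = 2 + N_{k-1}^2.
N_0 = 2
N_1 = 2 + 2^2 = 6
N_2 = 2 + 6^2 = 38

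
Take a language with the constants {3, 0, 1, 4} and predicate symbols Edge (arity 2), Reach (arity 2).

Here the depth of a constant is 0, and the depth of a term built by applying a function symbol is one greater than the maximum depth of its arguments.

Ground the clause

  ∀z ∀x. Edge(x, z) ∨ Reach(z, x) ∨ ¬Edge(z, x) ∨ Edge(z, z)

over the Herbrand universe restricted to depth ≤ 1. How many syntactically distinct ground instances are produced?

Ground terms of depth ≤ 1:
  With no function symbols every ground term is a constant, so there are exactly 4 ground terms at every depth bound.
  N_0 = 4
  N_1 = 4
So there are 4 ground terms available for substitution.
The body mentions every one of the 2 quantified variables; since ground terms form a free algebra, no two substitutions collapse to the same formula.
Number of ground instances = 4^2 = 16.

16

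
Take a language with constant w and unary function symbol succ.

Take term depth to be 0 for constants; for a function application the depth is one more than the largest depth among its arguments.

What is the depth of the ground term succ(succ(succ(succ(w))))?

depth(succ(w)) = 1 + depth(w) = 1 + 0 = 1
depth(succ(succ(w))) = 1 + depth(succ(w)) = 1 + 1 = 2
depth(succ(succ(succ(w)))) = 1 + depth(succ(succ(w))) = 1 + 2 = 3
depth(succ(succ(succ(succ(w))))) = 1 + depth(succ(succ(succ(w)))) = 1 + 3 = 4

4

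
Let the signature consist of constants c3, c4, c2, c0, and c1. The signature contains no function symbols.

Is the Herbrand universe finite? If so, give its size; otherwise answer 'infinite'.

There are no function symbols, so every ground term is one of the 5 constants.
The Herbrand universe is {c3, c4, c2, c0, c1}, which is finite with 5 elements.

5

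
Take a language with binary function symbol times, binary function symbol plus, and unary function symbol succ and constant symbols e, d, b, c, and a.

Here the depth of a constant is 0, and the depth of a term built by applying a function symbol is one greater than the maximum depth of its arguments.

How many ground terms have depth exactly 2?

Let N_k count ground terms of depth at most k. Each non-constant term of depth ≤ k is some function symbol applied to depth-≤(k−1) arguments, giving N_k = 5 + N_{k-1}^2 + N_{k-1}^2 + N_{k-1}.
N_0 = 5
N_1 = 5 + 5^2 + 5^2 + 5 = 60
N_2 = 5 + 60^2 + 60^2 + 60 = 7265
Terms of depth exactly 2: N_2 − N_1 = 7265 − 60 = 7205.

7205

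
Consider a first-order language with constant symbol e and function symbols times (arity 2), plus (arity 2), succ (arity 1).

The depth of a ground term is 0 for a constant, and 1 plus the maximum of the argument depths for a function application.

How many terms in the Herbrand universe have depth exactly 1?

Write N_k for the number of ground terms of depth ≤ k. A term of depth ≤ k is either a constant or a function symbol applied to arguments of depth ≤ k−1, so N_k = 1 + N_{k-1}^2 + N_{k-1}^2 + N_{k-1}.
N_0 = 1
N_1 = 1 + 1^2 + 1^2 + 1 = 4
Terms of depth exactly 1: N_1 − N_0 = 4 − 1 = 3.

3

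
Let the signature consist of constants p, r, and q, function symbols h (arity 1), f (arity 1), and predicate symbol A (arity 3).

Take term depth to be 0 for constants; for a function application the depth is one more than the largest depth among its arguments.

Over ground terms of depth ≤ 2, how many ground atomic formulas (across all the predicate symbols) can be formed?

9261

First count ground terms of depth ≤ 2.
Let N_k count ground terms of depth at most k. Each non-constant term of depth ≤ k is some function symbol applied to depth-≤(k−1) arguments, giving N_k = 3 + N_{k-1} + N_{k-1}.
N_0 = 3
N_1 = 3 + 3 + 3 = 9
N_2 = 3 + 9 + 9 = 21
So |H| = 21.
For each predicate symbol, the number of ground atoms is |H| raised to its arity; summing:
  A: 21^3 = 9261
Total ground atoms: 9261.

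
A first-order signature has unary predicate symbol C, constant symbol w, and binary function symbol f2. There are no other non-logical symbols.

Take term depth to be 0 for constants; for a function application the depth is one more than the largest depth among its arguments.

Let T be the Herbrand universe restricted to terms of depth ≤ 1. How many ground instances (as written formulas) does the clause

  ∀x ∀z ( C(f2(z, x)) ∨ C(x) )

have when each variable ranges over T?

4

Ground terms of depth ≤ 1:
  If N_k denotes the number of depth-≤k ground terms, the 1 constant gives N_0 = 1, and each function symbol of arity r contributes N_{k-1}^r new terms at level k: N_k = 1 + N_{k-1}^2.
  N_0 = 1
  N_1 = 1 + 1^2 = 2
  Explicitly: w, f2(w, w).
So there are 2 ground terms available for substitution.
The clause has 2 distinct variables (x, z), each appearing in the body. In the free term algebra distinct substitutions yield syntactically distinct ground instances.
Number of ground instances = 2^2 = 4.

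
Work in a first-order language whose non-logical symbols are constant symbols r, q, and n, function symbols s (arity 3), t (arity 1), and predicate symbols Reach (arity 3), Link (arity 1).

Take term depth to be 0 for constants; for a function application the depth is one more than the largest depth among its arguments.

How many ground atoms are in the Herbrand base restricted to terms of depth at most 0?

First count ground terms of depth ≤ 0.
Let N_k = |{terms of depth ≤ k}|. Then N_0 = 3 and N_k = 3 + N_{k-1}^3 + N_{k-1} for k ≥ 1 (one summand per function symbol, arity giving the exponent).
N_0 = 3
Explicitly: r, q, n.
So |H| = 3.
For each predicate symbol, the number of ground atoms is |H| raised to its arity; summing:
  Reach: 3^3 = 27;  Link: 3
Total ground atoms: 27 + 3 = 30.

30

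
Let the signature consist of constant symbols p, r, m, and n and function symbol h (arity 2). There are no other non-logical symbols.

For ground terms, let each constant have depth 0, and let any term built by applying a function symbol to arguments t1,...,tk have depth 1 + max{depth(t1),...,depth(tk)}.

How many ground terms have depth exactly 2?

384

Let N_k = |{terms of depth ≤ k}|. Then N_0 = 4 and N_k = 4 + N_{k-1}^2 for k ≥ 1 (one summand per function symbol, arity giving the exponent).
N_0 = 4
N_1 = 4 + 4^2 = 20
N_2 = 4 + 20^2 = 404
Terms of depth exactly 2: N_2 − N_1 = 404 − 20 = 384.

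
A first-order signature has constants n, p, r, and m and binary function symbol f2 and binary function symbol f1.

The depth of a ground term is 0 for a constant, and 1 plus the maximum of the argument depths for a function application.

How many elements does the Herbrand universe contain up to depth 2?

2596

Let N_k = |{terms of depth ≤ k}|. Then N_0 = 4 and N_k = 4 + N_{k-1}^2 + N_{k-1}^2 for k ≥ 1 (one summand per function symbol, arity giving the exponent).
N_0 = 4
N_1 = 4 + 4^2 + 4^2 = 36
N_2 = 4 + 36^2 + 36^2 = 2596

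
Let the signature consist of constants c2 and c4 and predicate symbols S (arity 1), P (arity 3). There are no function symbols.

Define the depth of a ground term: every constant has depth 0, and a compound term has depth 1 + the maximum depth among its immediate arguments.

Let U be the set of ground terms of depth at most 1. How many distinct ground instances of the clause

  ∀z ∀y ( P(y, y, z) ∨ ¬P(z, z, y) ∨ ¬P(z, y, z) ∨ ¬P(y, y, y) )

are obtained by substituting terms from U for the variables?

4

Ground terms of depth ≤ 1:
  With no function symbols every ground term is a constant, so there are exactly 2 ground terms at every depth bound.
  N_0 = 2
  N_1 = 2
So there are 2 ground terms available for substitution.
The clause has 2 distinct variables (z, y), each appearing in the body. In the free term algebra distinct substitutions yield syntactically distinct ground instances.
Number of ground instances = 2^2 = 4.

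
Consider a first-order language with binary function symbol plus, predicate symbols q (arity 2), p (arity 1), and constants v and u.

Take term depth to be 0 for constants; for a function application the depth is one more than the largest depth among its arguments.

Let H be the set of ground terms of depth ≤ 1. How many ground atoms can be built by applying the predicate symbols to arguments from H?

42

First count ground terms of depth ≤ 1.
Count level by level. With function symbols plus/2, the terms of depth ≤ k are the 2 constants together with each function applied to depth-≤(k−1) tuples, so N_k = 2 + N_{k-1}^2.
N_0 = 2
N_1 = 2 + 2^2 = 6
Explicitly: v, u, plus(v, v), plus(v, u), plus(u, v), plus(u, u).
So |H| = 6.
Each predicate of arity r yields |H|^r ground atoms (one per choice of an r-tuple from H):
  q: 6^2 = 36;  p: 6
Total ground atoms: 36 + 6 = 42.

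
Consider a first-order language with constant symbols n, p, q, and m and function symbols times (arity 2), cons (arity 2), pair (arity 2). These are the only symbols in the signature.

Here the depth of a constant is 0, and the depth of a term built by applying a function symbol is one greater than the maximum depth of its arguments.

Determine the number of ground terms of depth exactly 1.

48

Count level by level. With function symbols times/2, cons/2, pair/2, the terms of depth ≤ k are the 4 constants together with each function applied to depth-≤(k−1) tuples, so N_k = 4 + N_{k-1}^2 + N_{k-1}^2 + N_{k-1}^2.
N_0 = 4
N_1 = 4 + 4^2 + 4^2 + 4^2 = 52
Terms of depth exactly 1: N_1 − N_0 = 52 − 4 = 48.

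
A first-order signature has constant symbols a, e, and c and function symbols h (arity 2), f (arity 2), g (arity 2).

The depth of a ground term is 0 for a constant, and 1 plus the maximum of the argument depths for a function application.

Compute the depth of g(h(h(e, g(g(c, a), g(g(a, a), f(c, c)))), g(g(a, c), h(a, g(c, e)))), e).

6

depth(g(c, a)) = 1 + max(0, 0) = 1
depth(g(a, a)) = 1 + max(0, 0) = 1
depth(f(c, c)) = 1 + max(0, 0) = 1
depth(g(g(a, a), f(c, c))) = 1 + max(1, 1) = 2
depth(g(g(c, a), g(g(a, a), f(c, c)))) = 1 + max(1, 2) = 3
depth(h(e, g(g(c, a), g(g(a, a), f(c, c))))) = 1 + max(0, 3) = 4
depth(g(a, c)) = 1 + max(0, 0) = 1
depth(g(c, e)) = 1 + max(0, 0) = 1
depth(h(a, g(c, e))) = 1 + max(0, 1) = 2
depth(g(g(a, c), h(a, g(c, e)))) = 1 + max(1, 2) = 3
depth(h(h(e, g(g(c, a), g(g(a, a), f(c, c)))), g(g(a, c), h(a, g(c, e))))) = 1 + max(4, 3) = 5
depth(g(h(h(e, g(g(c, a), g(g(a, a), f(c, c)))), g(g(a, c), h(a, g(c, e)))), e)) = 1 + max(5, 0) = 6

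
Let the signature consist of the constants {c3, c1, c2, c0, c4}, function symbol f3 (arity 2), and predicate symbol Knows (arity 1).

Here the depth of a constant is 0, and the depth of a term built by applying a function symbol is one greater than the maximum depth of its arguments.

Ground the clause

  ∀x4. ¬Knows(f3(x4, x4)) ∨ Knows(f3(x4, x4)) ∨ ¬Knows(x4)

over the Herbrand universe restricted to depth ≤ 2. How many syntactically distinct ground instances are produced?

905

Ground terms of depth ≤ 2:
  Let N_k = |{terms of depth ≤ k}|. Then N_0 = 5 and N_k = 5 + N_{k-1}^2 for k ≥ 1 (one summand per function symbol, arity giving the exponent).
  N_0 = 5
  N_1 = 5 + 5^2 = 30
  N_2 = 5 + 30^2 = 905
So there are 905 ground terms available for substitution.
The clause has 1 distinct variable (x4), which appears in the body. In the free term algebra distinct substitutions yield syntactically distinct ground instances.
Number of ground instances = 905.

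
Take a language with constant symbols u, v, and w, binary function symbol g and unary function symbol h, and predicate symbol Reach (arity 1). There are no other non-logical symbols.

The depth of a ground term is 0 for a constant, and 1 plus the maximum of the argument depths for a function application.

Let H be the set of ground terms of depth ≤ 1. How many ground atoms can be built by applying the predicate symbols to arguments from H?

15

First count ground terms of depth ≤ 1.
If N_k denotes the number of depth-≤k ground terms, the 3 constants give N_0 = 3, and each function symbol of arity r contributes N_{k-1}^r new terms at level k: N_k = 3 + N_{k-1}^2 + N_{k-1}.
N_0 = 3
N_1 = 3 + 3^2 + 3 = 15
So |H| = 15.
For each predicate symbol, the number of ground atoms is |H| raised to its arity; summing:
  Reach: 15
Total ground atoms: 15.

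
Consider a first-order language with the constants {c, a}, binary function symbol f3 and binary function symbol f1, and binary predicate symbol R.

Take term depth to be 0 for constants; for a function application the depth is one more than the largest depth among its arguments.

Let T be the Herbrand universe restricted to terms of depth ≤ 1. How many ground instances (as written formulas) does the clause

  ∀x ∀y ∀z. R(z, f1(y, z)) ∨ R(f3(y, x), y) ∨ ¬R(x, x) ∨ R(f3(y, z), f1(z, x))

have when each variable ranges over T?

Ground terms of depth ≤ 1:
  Write N_k for the number of ground terms of depth ≤ k. A term of depth ≤ k is either a constant or a function symbol applied to arguments of depth ≤ k−1, so N_k = 2 + N_{k-1}^2 + N_{k-1}^2.
  N_0 = 2
  N_1 = 2 + 2^2 + 2^2 = 10
So there are 10 ground terms available for substitution.
The body mentions every one of the 3 quantified variables; since ground terms form a free algebra, no two substitutions collapse to the same formula.
Number of ground instances = 10^3 = 1000.

1000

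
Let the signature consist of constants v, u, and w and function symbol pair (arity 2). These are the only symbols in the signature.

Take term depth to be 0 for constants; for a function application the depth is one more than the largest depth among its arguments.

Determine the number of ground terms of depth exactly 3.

21465

If N_k denotes the number of depth-≤k ground terms, the 3 constants give N_0 = 3, and each function symbol of arity r contributes N_{k-1}^r new terms at level k: N_k = 3 + N_{k-1}^2.
N_0 = 3
N_1 = 3 + 3^2 = 12
N_2 = 3 + 12^2 = 147
N_3 = 3 + 147^2 = 21612
Terms of depth exactly 3: N_3 − N_2 = 21612 − 147 = 21465.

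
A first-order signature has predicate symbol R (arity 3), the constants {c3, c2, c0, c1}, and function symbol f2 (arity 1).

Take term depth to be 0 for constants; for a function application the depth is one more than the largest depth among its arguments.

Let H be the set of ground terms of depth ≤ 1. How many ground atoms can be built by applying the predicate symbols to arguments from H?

First count ground terms of depth ≤ 1.
Let N_k count ground terms of depth at most k. Each non-constant term of depth ≤ k is some function symbol applied to depth-≤(k−1) arguments, giving N_k = 4 + N_{k-1}.
N_0 = 4
N_1 = 4 + 4 = 8
Explicitly: c3, c2, c0, c1, f2(c3), f2(c2), f2(c0), f2(c1).
So |H| = 8.
Ground atoms are formed by filling each argument slot of a predicate with a term from H, so an r-ary predicate gives |H|^r atoms:
  R: 8^3 = 512
Total ground atoms: 512.

512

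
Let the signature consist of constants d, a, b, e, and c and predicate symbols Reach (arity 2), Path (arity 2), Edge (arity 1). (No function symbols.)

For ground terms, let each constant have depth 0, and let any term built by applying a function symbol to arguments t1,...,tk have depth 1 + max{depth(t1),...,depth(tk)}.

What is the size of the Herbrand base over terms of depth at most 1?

First count ground terms of depth ≤ 1.
With no function symbols every ground term is a constant, so there are exactly 5 ground terms at every depth bound.
N_0 = 5
N_1 = 5
Explicitly: d, a, b, e, c.
So |H| = 5.
Ground atoms are formed by filling each argument slot of a predicate with a term from H, so an r-ary predicate gives |H|^r atoms:
  Reach: 5^2 = 25;  Path: 5^2 = 25;  Edge: 5
Total ground atoms: 25 + 25 + 5 = 55.

55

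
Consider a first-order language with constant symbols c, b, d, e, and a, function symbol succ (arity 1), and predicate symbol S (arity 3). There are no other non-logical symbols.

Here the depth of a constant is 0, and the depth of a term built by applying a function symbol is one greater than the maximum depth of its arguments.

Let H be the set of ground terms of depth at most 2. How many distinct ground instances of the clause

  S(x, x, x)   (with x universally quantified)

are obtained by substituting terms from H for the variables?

15

Ground terms of depth ≤ 2:
  If N_k denotes the number of depth-≤k ground terms, the 5 constants give N_0 = 5, and each function symbol of arity r contributes N_{k-1}^r new terms at level k: N_k = 5 + N_{k-1}.
  N_0 = 5
  N_1 = 5 + 5 = 10
  N_2 = 5 + 10 = 15
So there are 15 ground terms available for substitution.
The body mentions the single quantified variable x; since ground terms form a free algebra, no two substitutions collapse to the same formula.
Number of ground instances = 15.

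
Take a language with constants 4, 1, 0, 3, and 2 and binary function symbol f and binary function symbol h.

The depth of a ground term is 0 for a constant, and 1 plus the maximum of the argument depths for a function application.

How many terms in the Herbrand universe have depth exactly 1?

50

If N_k denotes the number of depth-≤k ground terms, the 5 constants give N_0 = 5, and each function symbol of arity r contributes N_{k-1}^r new terms at level k: N_k = 5 + N_{k-1}^2 + N_{k-1}^2.
N_0 = 5
N_1 = 5 + 5^2 + 5^2 = 55
Terms of depth exactly 1: N_1 − N_0 = 55 − 5 = 50.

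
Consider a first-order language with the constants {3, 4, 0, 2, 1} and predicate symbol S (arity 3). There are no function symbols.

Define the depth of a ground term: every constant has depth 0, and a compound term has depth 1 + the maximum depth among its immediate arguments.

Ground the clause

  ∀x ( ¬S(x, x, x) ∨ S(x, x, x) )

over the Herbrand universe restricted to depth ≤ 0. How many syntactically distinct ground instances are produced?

5

Ground terms of depth ≤ 0:
  With no function symbols every ground term is a constant, so there are exactly 5 ground terms at every depth bound.
  N_0 = 5
  Explicitly: 3, 4, 0, 2, 1.
So there are 5 ground terms available for substitution.
The clause has 1 distinct variable (x), which appears in the body. In the free term algebra distinct substitutions yield syntactically distinct ground instances.
Number of ground instances = 5.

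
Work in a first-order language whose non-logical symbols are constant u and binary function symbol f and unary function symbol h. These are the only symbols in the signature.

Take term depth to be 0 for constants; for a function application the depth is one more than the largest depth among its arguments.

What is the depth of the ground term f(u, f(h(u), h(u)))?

depth(h(u)) = 1 + depth(u) = 1 + 0 = 1
depth(f(h(u), h(u))) = 1 + max(1, 1) = 2
depth(f(u, f(h(u), h(u)))) = 1 + max(0, 2) = 3

3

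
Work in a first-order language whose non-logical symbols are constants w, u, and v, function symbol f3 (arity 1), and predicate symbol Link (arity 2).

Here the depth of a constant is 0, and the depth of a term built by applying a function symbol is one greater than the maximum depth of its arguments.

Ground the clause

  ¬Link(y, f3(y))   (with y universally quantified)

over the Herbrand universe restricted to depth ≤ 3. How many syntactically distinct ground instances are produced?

12

Ground terms of depth ≤ 3:
  Let N_k count ground terms of depth at most k. Each non-constant term of depth ≤ k is some function symbol applied to depth-≤(k−1) arguments, giving N_k = 3 + N_{k-1}.
  N_0 = 3
  N_1 = 3 + 3 = 6
  N_2 = 3 + 6 = 9
  N_3 = 3 + 9 = 12
So there are 12 ground terms available for substitution.
The variable y ranges independently over the available ground terms, and distinct assignments produce distinct instances.
Number of ground instances = 12.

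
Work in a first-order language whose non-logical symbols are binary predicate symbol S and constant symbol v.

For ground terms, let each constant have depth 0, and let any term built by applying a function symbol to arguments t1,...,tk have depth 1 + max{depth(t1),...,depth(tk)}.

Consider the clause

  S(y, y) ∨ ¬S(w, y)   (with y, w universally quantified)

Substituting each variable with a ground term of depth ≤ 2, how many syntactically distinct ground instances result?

1

Ground terms of depth ≤ 2:
  With no function symbols every ground term is a constant, so there is exactly 1 ground term at every depth bound.
  N_0 = 1
  N_1 = 1
  N_2 = 1
So there is exactly 1 ground term available for substitution.
There are 2 variables to instantiate (y, w), each occurring in at least one literal, so different choices give different ground instances.
Number of ground instances = 1^2 = 1.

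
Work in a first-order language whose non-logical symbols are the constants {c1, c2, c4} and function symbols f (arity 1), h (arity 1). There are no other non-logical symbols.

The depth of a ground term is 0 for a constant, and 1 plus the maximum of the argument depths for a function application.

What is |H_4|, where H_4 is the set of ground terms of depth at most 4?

Count level by level. With function symbols f/1, h/1, the terms of depth ≤ k are the 3 constants together with each function applied to depth-≤(k−1) tuples, so N_k = 3 + N_{k-1} + N_{k-1}.
N_0 = 3
N_1 = 3 + 3 + 3 = 9
N_2 = 3 + 9 + 9 = 21
N_3 = 3 + 21 + 21 = 45
N_4 = 3 + 45 + 45 = 93

93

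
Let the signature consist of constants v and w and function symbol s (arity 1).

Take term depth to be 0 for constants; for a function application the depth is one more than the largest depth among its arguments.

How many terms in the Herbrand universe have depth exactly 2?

2

Write N_k for the number of ground terms of depth ≤ k. A term of depth ≤ k is either a constant or a function symbol applied to arguments of depth ≤ k−1, so N_k = 2 + N_{k-1}.
N_0 = 2
N_1 = 2 + 2 = 4
N_2 = 2 + 4 = 6
Terms of depth exactly 2: N_2 − N_1 = 6 − 4 = 2.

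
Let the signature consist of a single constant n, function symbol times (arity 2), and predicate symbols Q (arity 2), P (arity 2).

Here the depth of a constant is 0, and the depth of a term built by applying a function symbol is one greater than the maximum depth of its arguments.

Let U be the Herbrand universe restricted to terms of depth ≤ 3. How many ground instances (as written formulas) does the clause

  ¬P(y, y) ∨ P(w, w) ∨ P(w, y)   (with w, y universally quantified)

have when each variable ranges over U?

Ground terms of depth ≤ 3:
  If N_k denotes the number of depth-≤k ground terms, the 1 constant gives N_0 = 1, and each function symbol of arity r contributes N_{k-1}^r new terms at level k: N_k = 1 + N_{k-1}^2.
  N_0 = 1
  N_1 = 1 + 1^2 = 2
  N_2 = 1 + 2^2 = 5
  N_3 = 1 + 5^2 = 26
So there are 26 ground terms available for substitution.
There are 2 variables to instantiate (w, y), each occurring in at least one literal, so different choices give different ground instances.
Number of ground instances = 26^2 = 676.

676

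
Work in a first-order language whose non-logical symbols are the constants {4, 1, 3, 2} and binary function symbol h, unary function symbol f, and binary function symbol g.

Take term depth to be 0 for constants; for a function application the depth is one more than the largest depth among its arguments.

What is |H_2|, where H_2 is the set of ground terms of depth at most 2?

3244

Let N_k = |{terms of depth ≤ k}|. Then N_0 = 4 and N_k = 4 + N_{k-1}^2 + N_{k-1} + N_{k-1}^2 for k ≥ 1 (one summand per function symbol, arity giving the exponent).
N_0 = 4
N_1 = 4 + 4^2 + 4 + 4^2 = 40
N_2 = 4 + 40^2 + 40 + 40^2 = 3244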